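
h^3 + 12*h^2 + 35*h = h*(h + 5)*(h + 7)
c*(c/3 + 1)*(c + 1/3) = c^3/3 + 10*c^2/9 + c/3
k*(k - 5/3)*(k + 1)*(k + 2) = k^4 + 4*k^3/3 - 3*k^2 - 10*k/3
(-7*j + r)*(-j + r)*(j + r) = 7*j^3 - j^2*r - 7*j*r^2 + r^3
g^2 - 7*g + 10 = (g - 5)*(g - 2)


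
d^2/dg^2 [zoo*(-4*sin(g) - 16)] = zoo*sin(g)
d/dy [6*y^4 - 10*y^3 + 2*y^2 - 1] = 2*y*(12*y^2 - 15*y + 2)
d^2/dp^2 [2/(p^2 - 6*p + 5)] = 4*(-p^2 + 6*p + 4*(p - 3)^2 - 5)/(p^2 - 6*p + 5)^3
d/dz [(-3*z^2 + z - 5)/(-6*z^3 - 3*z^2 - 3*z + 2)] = (-18*z^4 + 12*z^3 - 78*z^2 - 42*z - 13)/(36*z^6 + 36*z^5 + 45*z^4 - 6*z^3 - 3*z^2 - 12*z + 4)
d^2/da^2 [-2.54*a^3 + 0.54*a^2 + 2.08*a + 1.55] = 1.08 - 15.24*a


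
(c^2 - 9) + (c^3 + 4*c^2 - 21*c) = c^3 + 5*c^2 - 21*c - 9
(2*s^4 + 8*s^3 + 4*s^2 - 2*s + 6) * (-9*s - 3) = -18*s^5 - 78*s^4 - 60*s^3 + 6*s^2 - 48*s - 18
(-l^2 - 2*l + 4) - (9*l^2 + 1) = -10*l^2 - 2*l + 3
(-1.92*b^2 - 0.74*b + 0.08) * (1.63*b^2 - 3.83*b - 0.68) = -3.1296*b^4 + 6.1474*b^3 + 4.2702*b^2 + 0.1968*b - 0.0544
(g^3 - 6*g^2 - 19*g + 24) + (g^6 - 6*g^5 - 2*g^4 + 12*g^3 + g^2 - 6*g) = g^6 - 6*g^5 - 2*g^4 + 13*g^3 - 5*g^2 - 25*g + 24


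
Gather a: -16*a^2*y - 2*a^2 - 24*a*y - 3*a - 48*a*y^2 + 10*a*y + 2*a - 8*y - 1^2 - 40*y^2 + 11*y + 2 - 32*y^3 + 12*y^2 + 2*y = a^2*(-16*y - 2) + a*(-48*y^2 - 14*y - 1) - 32*y^3 - 28*y^2 + 5*y + 1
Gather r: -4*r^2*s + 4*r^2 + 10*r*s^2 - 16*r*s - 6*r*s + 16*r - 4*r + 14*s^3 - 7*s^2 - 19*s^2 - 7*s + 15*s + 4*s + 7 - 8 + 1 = r^2*(4 - 4*s) + r*(10*s^2 - 22*s + 12) + 14*s^3 - 26*s^2 + 12*s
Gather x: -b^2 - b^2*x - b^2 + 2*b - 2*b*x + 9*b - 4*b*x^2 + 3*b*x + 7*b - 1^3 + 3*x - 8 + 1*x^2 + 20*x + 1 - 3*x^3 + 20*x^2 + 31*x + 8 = -2*b^2 + 18*b - 3*x^3 + x^2*(21 - 4*b) + x*(-b^2 + b + 54)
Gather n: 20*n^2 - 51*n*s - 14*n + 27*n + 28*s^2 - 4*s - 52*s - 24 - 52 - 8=20*n^2 + n*(13 - 51*s) + 28*s^2 - 56*s - 84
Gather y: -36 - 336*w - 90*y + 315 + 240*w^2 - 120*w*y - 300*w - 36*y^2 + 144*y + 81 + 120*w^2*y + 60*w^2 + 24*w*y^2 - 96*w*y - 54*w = 300*w^2 - 690*w + y^2*(24*w - 36) + y*(120*w^2 - 216*w + 54) + 360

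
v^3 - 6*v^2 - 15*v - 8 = (v - 8)*(v + 1)^2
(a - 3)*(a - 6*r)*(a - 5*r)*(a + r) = a^4 - 10*a^3*r - 3*a^3 + 19*a^2*r^2 + 30*a^2*r + 30*a*r^3 - 57*a*r^2 - 90*r^3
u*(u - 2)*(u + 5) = u^3 + 3*u^2 - 10*u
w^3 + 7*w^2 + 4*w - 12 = (w - 1)*(w + 2)*(w + 6)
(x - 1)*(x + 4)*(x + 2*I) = x^3 + 3*x^2 + 2*I*x^2 - 4*x + 6*I*x - 8*I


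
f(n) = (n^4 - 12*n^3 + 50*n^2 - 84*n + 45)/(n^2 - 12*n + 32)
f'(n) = (12 - 2*n)*(n^4 - 12*n^3 + 50*n^2 - 84*n + 45)/(n^2 - 12*n + 32)^2 + (4*n^3 - 36*n^2 + 100*n - 84)/(n^2 - 12*n + 32) = 2*(n^5 - 24*n^4 + 208*n^3 - 834*n^2 + 1555*n - 1074)/(n^4 - 24*n^3 + 208*n^2 - 768*n + 1024)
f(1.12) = -0.08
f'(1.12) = -0.62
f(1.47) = -0.24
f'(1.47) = -0.26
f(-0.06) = 1.53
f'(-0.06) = -2.19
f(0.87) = 0.11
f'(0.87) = -0.92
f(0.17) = 1.07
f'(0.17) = -1.85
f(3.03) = -0.00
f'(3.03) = -0.05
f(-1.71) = 7.28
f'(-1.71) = -4.84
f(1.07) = -0.05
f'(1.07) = -0.68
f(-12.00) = 155.39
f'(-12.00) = -24.33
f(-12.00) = 155.39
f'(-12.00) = -24.33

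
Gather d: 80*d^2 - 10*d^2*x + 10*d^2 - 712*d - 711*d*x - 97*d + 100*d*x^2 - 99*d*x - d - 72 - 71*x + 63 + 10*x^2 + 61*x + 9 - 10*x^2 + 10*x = d^2*(90 - 10*x) + d*(100*x^2 - 810*x - 810)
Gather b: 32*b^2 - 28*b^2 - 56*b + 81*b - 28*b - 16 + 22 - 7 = 4*b^2 - 3*b - 1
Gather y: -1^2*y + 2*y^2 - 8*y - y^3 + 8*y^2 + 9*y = -y^3 + 10*y^2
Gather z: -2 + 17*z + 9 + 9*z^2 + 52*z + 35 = 9*z^2 + 69*z + 42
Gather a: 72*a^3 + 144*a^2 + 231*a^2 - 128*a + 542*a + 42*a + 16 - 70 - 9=72*a^3 + 375*a^2 + 456*a - 63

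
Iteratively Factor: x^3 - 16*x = (x + 4)*(x^2 - 4*x) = x*(x + 4)*(x - 4)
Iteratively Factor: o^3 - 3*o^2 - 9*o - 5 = (o - 5)*(o^2 + 2*o + 1) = (o - 5)*(o + 1)*(o + 1)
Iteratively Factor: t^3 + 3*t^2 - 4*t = (t + 4)*(t^2 - t) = t*(t + 4)*(t - 1)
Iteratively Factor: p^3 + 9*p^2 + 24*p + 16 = (p + 1)*(p^2 + 8*p + 16) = (p + 1)*(p + 4)*(p + 4)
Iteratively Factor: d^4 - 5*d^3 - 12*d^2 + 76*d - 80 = (d + 4)*(d^3 - 9*d^2 + 24*d - 20) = (d - 2)*(d + 4)*(d^2 - 7*d + 10) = (d - 2)^2*(d + 4)*(d - 5)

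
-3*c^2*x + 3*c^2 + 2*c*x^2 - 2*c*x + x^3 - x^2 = (-c + x)*(3*c + x)*(x - 1)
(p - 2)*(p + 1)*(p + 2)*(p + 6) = p^4 + 7*p^3 + 2*p^2 - 28*p - 24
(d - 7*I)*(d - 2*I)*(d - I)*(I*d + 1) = I*d^4 + 11*d^3 - 33*I*d^2 - 37*d + 14*I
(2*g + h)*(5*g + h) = 10*g^2 + 7*g*h + h^2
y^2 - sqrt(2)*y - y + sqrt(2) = (y - 1)*(y - sqrt(2))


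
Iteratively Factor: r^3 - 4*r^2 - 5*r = (r)*(r^2 - 4*r - 5) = r*(r - 5)*(r + 1)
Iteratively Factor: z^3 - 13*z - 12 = (z - 4)*(z^2 + 4*z + 3) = (z - 4)*(z + 1)*(z + 3)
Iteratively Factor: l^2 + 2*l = (l + 2)*(l)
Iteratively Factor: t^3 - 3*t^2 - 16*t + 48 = (t - 3)*(t^2 - 16) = (t - 4)*(t - 3)*(t + 4)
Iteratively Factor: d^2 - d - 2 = (d + 1)*(d - 2)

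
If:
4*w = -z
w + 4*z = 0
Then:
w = 0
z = 0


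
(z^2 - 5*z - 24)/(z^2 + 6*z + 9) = (z - 8)/(z + 3)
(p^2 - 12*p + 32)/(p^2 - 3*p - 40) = (p - 4)/(p + 5)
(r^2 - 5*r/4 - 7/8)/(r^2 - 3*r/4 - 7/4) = (r + 1/2)/(r + 1)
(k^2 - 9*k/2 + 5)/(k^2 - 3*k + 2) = (k - 5/2)/(k - 1)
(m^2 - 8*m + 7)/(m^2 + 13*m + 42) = (m^2 - 8*m + 7)/(m^2 + 13*m + 42)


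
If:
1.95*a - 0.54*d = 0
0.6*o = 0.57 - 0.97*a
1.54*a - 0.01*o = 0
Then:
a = 0.01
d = 0.02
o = 0.94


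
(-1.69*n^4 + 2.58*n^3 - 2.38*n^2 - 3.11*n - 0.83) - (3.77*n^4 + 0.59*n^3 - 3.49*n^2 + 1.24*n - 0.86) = -5.46*n^4 + 1.99*n^3 + 1.11*n^2 - 4.35*n + 0.03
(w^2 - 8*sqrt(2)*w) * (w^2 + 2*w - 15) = w^4 - 8*sqrt(2)*w^3 + 2*w^3 - 16*sqrt(2)*w^2 - 15*w^2 + 120*sqrt(2)*w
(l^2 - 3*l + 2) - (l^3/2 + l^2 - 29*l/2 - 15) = -l^3/2 + 23*l/2 + 17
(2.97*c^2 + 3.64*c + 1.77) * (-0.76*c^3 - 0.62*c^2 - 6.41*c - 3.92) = -2.2572*c^5 - 4.6078*c^4 - 22.6397*c^3 - 36.0722*c^2 - 25.6145*c - 6.9384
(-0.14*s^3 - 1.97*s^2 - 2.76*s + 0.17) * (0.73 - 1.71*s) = 0.2394*s^4 + 3.2665*s^3 + 3.2815*s^2 - 2.3055*s + 0.1241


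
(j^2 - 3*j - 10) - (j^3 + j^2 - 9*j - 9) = -j^3 + 6*j - 1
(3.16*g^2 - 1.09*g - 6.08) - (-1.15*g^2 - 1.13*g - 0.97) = 4.31*g^2 + 0.0399999999999998*g - 5.11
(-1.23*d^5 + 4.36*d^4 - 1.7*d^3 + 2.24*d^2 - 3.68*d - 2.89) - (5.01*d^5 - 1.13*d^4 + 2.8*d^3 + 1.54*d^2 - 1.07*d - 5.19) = -6.24*d^5 + 5.49*d^4 - 4.5*d^3 + 0.7*d^2 - 2.61*d + 2.3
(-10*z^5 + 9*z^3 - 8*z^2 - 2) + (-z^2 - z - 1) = -10*z^5 + 9*z^3 - 9*z^2 - z - 3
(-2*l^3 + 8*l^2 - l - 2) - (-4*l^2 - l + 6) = -2*l^3 + 12*l^2 - 8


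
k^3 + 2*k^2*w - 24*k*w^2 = k*(k - 4*w)*(k + 6*w)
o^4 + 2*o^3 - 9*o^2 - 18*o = o*(o - 3)*(o + 2)*(o + 3)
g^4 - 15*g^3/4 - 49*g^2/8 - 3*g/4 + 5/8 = (g - 5)*(g - 1/4)*(g + 1/2)*(g + 1)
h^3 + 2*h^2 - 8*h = h*(h - 2)*(h + 4)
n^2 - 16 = (n - 4)*(n + 4)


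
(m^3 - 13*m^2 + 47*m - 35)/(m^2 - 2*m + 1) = (m^2 - 12*m + 35)/(m - 1)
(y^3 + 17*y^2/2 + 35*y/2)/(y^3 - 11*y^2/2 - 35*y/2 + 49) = y*(y + 5)/(y^2 - 9*y + 14)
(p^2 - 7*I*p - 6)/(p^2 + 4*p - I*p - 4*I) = (p - 6*I)/(p + 4)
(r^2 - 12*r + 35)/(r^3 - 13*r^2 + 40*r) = (r - 7)/(r*(r - 8))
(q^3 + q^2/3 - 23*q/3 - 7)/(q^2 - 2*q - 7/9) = 3*(-3*q^3 - q^2 + 23*q + 21)/(-9*q^2 + 18*q + 7)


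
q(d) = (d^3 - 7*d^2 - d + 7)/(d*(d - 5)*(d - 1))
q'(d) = (3*d^2 - 14*d - 1)/(d*(d - 5)*(d - 1)) - (d^3 - 7*d^2 - d + 7)/(d*(d - 5)*(d - 1)^2) - (d^3 - 7*d^2 - d + 7)/(d*(d - 5)^2*(d - 1)) - (d^3 - 7*d^2 - d + 7)/(d^2*(d - 5)*(d - 1))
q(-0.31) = -3.06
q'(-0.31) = -14.48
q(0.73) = 3.48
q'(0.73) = -2.50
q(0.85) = 3.23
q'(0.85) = -1.80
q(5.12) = -18.73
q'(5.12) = 166.61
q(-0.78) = -0.38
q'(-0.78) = -2.23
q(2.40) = 2.51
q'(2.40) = 0.11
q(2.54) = 2.53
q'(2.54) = 0.18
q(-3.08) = 0.84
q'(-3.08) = -0.11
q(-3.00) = 0.83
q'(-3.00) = -0.12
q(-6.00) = 0.98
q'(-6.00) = -0.02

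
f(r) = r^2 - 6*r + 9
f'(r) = 2*r - 6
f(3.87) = 0.76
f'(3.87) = 1.74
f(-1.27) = 18.23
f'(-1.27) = -8.54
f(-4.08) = 50.13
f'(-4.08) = -14.16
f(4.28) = 1.64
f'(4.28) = 2.56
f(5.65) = 7.02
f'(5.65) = 5.30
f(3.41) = 0.17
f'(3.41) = 0.82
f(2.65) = 0.12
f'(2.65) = -0.70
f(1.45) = 2.40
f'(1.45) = -3.10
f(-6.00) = 81.00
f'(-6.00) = -18.00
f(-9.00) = 144.00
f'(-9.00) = -24.00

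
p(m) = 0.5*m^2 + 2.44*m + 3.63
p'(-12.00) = -9.56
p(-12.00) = 46.35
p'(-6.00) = -3.56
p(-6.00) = 6.99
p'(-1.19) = 1.25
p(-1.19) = 1.43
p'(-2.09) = 0.35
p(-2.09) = 0.71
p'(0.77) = 3.21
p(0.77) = 5.81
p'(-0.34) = 2.10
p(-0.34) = 2.86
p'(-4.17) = -1.73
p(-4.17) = 2.15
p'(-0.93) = 1.51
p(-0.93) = 1.79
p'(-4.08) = -1.64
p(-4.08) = 2.00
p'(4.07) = 6.51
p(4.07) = 21.84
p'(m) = 1.0*m + 2.44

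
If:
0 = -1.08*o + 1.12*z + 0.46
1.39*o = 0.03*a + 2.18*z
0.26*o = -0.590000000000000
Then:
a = 83.71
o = -2.27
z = -2.60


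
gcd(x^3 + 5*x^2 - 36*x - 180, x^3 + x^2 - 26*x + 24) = x + 6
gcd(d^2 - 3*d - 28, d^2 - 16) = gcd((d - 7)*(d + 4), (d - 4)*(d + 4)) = d + 4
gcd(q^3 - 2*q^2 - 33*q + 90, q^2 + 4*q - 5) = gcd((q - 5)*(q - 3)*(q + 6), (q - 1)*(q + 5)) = 1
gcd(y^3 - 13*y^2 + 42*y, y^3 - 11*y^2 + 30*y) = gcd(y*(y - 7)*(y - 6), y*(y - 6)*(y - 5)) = y^2 - 6*y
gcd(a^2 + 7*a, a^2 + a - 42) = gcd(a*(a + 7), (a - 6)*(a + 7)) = a + 7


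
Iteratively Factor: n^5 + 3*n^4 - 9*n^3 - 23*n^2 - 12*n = (n)*(n^4 + 3*n^3 - 9*n^2 - 23*n - 12) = n*(n + 1)*(n^3 + 2*n^2 - 11*n - 12) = n*(n + 1)^2*(n^2 + n - 12) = n*(n - 3)*(n + 1)^2*(n + 4)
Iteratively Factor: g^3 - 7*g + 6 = (g - 1)*(g^2 + g - 6) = (g - 2)*(g - 1)*(g + 3)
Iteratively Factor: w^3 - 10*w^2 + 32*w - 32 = (w - 4)*(w^2 - 6*w + 8) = (w - 4)^2*(w - 2)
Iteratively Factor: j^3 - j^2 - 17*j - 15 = (j - 5)*(j^2 + 4*j + 3) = (j - 5)*(j + 3)*(j + 1)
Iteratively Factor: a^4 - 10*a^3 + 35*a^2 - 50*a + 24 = (a - 3)*(a^3 - 7*a^2 + 14*a - 8) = (a - 3)*(a - 2)*(a^2 - 5*a + 4) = (a - 3)*(a - 2)*(a - 1)*(a - 4)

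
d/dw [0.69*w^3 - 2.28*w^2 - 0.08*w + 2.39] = 2.07*w^2 - 4.56*w - 0.08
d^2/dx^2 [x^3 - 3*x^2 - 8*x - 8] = 6*x - 6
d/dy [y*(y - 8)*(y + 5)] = 3*y^2 - 6*y - 40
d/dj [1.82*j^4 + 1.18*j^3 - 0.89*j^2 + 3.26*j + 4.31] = 7.28*j^3 + 3.54*j^2 - 1.78*j + 3.26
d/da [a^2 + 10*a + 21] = 2*a + 10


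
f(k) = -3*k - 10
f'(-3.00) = -3.00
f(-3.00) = -1.00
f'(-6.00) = -3.00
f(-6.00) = 8.00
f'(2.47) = -3.00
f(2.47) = -17.41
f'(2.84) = -3.00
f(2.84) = -18.52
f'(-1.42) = -3.00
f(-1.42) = -5.74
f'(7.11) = -3.00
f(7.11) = -31.33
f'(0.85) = -3.00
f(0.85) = -12.55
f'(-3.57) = -3.00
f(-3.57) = 0.71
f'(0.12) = -3.00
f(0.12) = -10.36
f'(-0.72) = -3.00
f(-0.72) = -7.84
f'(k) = -3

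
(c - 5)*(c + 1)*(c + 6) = c^3 + 2*c^2 - 29*c - 30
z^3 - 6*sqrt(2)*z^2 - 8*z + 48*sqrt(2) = (z - 6*sqrt(2))*(z - 2*sqrt(2))*(z + 2*sqrt(2))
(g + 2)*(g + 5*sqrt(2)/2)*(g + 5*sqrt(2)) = g^3 + 2*g^2 + 15*sqrt(2)*g^2/2 + 15*sqrt(2)*g + 25*g + 50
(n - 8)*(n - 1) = n^2 - 9*n + 8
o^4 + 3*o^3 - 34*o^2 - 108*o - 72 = (o - 6)*(o + 1)*(o + 2)*(o + 6)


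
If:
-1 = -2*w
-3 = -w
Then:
No Solution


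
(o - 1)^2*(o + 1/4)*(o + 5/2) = o^4 + 3*o^3/4 - 31*o^2/8 + 3*o/2 + 5/8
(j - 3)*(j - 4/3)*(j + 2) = j^3 - 7*j^2/3 - 14*j/3 + 8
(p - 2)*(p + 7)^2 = p^3 + 12*p^2 + 21*p - 98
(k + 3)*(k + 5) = k^2 + 8*k + 15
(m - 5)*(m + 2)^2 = m^3 - m^2 - 16*m - 20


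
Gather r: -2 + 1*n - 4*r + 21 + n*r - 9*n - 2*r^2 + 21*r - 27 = -8*n - 2*r^2 + r*(n + 17) - 8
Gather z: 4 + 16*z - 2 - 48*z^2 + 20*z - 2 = -48*z^2 + 36*z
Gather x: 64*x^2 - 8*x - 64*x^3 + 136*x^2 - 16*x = -64*x^3 + 200*x^2 - 24*x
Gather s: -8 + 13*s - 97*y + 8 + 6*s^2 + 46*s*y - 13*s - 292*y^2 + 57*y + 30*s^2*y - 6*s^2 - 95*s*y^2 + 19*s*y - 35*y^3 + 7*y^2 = 30*s^2*y + s*(-95*y^2 + 65*y) - 35*y^3 - 285*y^2 - 40*y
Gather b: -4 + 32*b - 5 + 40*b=72*b - 9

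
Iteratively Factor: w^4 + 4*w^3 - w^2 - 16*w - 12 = (w + 2)*(w^3 + 2*w^2 - 5*w - 6) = (w - 2)*(w + 2)*(w^2 + 4*w + 3) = (w - 2)*(w + 2)*(w + 3)*(w + 1)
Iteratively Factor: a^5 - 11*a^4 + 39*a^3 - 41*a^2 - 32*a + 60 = (a + 1)*(a^4 - 12*a^3 + 51*a^2 - 92*a + 60) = (a - 5)*(a + 1)*(a^3 - 7*a^2 + 16*a - 12) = (a - 5)*(a - 2)*(a + 1)*(a^2 - 5*a + 6) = (a - 5)*(a - 3)*(a - 2)*(a + 1)*(a - 2)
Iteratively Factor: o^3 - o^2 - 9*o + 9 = (o + 3)*(o^2 - 4*o + 3) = (o - 1)*(o + 3)*(o - 3)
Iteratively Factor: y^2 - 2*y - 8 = (y - 4)*(y + 2)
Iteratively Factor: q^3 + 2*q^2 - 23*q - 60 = (q + 4)*(q^2 - 2*q - 15) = (q - 5)*(q + 4)*(q + 3)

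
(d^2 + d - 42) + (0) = d^2 + d - 42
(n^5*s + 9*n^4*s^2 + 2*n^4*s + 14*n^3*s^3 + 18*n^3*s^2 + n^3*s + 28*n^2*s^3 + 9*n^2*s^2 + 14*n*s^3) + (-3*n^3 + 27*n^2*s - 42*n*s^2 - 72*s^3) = n^5*s + 9*n^4*s^2 + 2*n^4*s + 14*n^3*s^3 + 18*n^3*s^2 + n^3*s - 3*n^3 + 28*n^2*s^3 + 9*n^2*s^2 + 27*n^2*s + 14*n*s^3 - 42*n*s^2 - 72*s^3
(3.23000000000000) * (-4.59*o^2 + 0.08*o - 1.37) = -14.8257*o^2 + 0.2584*o - 4.4251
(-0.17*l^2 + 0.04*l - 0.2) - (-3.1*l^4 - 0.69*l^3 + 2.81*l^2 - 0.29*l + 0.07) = 3.1*l^4 + 0.69*l^3 - 2.98*l^2 + 0.33*l - 0.27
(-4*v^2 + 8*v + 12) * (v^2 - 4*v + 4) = -4*v^4 + 24*v^3 - 36*v^2 - 16*v + 48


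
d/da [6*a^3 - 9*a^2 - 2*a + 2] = 18*a^2 - 18*a - 2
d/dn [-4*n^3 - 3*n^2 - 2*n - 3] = -12*n^2 - 6*n - 2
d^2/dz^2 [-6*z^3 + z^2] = 2 - 36*z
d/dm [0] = 0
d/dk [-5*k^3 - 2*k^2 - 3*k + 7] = -15*k^2 - 4*k - 3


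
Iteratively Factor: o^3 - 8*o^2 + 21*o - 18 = (o - 3)*(o^2 - 5*o + 6) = (o - 3)^2*(o - 2)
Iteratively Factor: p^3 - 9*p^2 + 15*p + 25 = (p - 5)*(p^2 - 4*p - 5) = (p - 5)^2*(p + 1)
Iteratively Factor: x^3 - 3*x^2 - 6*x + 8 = (x + 2)*(x^2 - 5*x + 4) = (x - 4)*(x + 2)*(x - 1)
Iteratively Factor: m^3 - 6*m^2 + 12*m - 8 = (m - 2)*(m^2 - 4*m + 4) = (m - 2)^2*(m - 2)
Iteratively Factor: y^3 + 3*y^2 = (y)*(y^2 + 3*y) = y^2*(y + 3)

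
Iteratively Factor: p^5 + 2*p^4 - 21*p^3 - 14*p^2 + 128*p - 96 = (p + 4)*(p^4 - 2*p^3 - 13*p^2 + 38*p - 24) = (p - 3)*(p + 4)*(p^3 + p^2 - 10*p + 8) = (p - 3)*(p - 2)*(p + 4)*(p^2 + 3*p - 4) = (p - 3)*(p - 2)*(p - 1)*(p + 4)*(p + 4)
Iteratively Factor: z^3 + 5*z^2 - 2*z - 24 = (z - 2)*(z^2 + 7*z + 12) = (z - 2)*(z + 3)*(z + 4)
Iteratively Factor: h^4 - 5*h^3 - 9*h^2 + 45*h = (h + 3)*(h^3 - 8*h^2 + 15*h) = (h - 5)*(h + 3)*(h^2 - 3*h) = h*(h - 5)*(h + 3)*(h - 3)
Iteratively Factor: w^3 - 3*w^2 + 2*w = (w - 1)*(w^2 - 2*w) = w*(w - 1)*(w - 2)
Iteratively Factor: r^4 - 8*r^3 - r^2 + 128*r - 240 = (r - 4)*(r^3 - 4*r^2 - 17*r + 60) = (r - 4)*(r - 3)*(r^2 - r - 20) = (r - 5)*(r - 4)*(r - 3)*(r + 4)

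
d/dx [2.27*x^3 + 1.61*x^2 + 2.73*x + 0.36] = 6.81*x^2 + 3.22*x + 2.73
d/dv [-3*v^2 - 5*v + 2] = -6*v - 5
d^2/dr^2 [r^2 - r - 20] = 2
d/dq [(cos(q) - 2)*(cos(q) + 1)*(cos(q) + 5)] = (-3*cos(q)^2 - 8*cos(q) + 7)*sin(q)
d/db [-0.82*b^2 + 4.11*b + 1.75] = 4.11 - 1.64*b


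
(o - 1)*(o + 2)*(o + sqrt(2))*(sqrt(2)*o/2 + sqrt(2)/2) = sqrt(2)*o^4/2 + o^3 + sqrt(2)*o^3 - sqrt(2)*o^2/2 + 2*o^2 - sqrt(2)*o - o - 2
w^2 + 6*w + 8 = (w + 2)*(w + 4)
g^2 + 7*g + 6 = (g + 1)*(g + 6)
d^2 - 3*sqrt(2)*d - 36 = (d - 6*sqrt(2))*(d + 3*sqrt(2))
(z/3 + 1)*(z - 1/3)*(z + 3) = z^3/3 + 17*z^2/9 + 7*z/3 - 1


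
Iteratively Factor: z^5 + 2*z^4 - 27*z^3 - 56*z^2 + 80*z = (z + 4)*(z^4 - 2*z^3 - 19*z^2 + 20*z) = z*(z + 4)*(z^3 - 2*z^2 - 19*z + 20) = z*(z - 5)*(z + 4)*(z^2 + 3*z - 4) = z*(z - 5)*(z + 4)^2*(z - 1)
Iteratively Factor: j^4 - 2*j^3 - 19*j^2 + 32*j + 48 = (j + 1)*(j^3 - 3*j^2 - 16*j + 48) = (j + 1)*(j + 4)*(j^2 - 7*j + 12) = (j - 4)*(j + 1)*(j + 4)*(j - 3)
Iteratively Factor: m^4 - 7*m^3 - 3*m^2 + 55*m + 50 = (m + 1)*(m^3 - 8*m^2 + 5*m + 50) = (m - 5)*(m + 1)*(m^2 - 3*m - 10) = (m - 5)*(m + 1)*(m + 2)*(m - 5)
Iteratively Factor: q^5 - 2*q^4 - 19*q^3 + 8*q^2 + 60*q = (q - 2)*(q^4 - 19*q^2 - 30*q) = (q - 2)*(q + 2)*(q^3 - 2*q^2 - 15*q) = (q - 5)*(q - 2)*(q + 2)*(q^2 + 3*q) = (q - 5)*(q - 2)*(q + 2)*(q + 3)*(q)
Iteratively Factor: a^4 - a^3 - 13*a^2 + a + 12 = (a + 3)*(a^3 - 4*a^2 - a + 4) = (a - 1)*(a + 3)*(a^2 - 3*a - 4) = (a - 4)*(a - 1)*(a + 3)*(a + 1)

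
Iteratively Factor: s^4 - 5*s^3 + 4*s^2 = (s)*(s^3 - 5*s^2 + 4*s) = s*(s - 1)*(s^2 - 4*s) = s*(s - 4)*(s - 1)*(s)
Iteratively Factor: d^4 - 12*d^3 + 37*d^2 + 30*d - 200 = (d - 5)*(d^3 - 7*d^2 + 2*d + 40) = (d - 5)*(d - 4)*(d^2 - 3*d - 10) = (d - 5)*(d - 4)*(d + 2)*(d - 5)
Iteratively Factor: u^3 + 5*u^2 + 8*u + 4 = (u + 1)*(u^2 + 4*u + 4) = (u + 1)*(u + 2)*(u + 2)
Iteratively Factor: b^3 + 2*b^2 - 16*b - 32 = (b - 4)*(b^2 + 6*b + 8) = (b - 4)*(b + 2)*(b + 4)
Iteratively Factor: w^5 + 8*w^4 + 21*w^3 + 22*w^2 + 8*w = (w + 1)*(w^4 + 7*w^3 + 14*w^2 + 8*w) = w*(w + 1)*(w^3 + 7*w^2 + 14*w + 8) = w*(w + 1)*(w + 2)*(w^2 + 5*w + 4) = w*(w + 1)*(w + 2)*(w + 4)*(w + 1)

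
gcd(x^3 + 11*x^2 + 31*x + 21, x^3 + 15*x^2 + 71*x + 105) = x^2 + 10*x + 21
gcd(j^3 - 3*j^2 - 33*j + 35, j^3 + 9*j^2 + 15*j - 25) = j^2 + 4*j - 5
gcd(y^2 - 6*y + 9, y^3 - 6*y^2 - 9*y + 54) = y - 3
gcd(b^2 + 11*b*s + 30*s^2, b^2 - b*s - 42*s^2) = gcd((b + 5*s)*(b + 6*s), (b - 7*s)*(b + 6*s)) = b + 6*s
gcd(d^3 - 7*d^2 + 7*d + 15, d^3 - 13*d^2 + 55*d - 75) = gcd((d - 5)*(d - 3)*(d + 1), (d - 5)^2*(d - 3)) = d^2 - 8*d + 15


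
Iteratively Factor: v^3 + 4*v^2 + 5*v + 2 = (v + 1)*(v^2 + 3*v + 2) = (v + 1)*(v + 2)*(v + 1)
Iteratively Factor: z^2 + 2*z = (z)*(z + 2)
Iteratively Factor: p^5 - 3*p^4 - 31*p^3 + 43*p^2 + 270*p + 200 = (p - 5)*(p^4 + 2*p^3 - 21*p^2 - 62*p - 40) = (p - 5)*(p + 2)*(p^3 - 21*p - 20) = (p - 5)*(p + 1)*(p + 2)*(p^2 - p - 20) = (p - 5)*(p + 1)*(p + 2)*(p + 4)*(p - 5)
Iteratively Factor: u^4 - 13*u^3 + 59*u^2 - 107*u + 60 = (u - 5)*(u^3 - 8*u^2 + 19*u - 12) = (u - 5)*(u - 1)*(u^2 - 7*u + 12) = (u - 5)*(u - 3)*(u - 1)*(u - 4)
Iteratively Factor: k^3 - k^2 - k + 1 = (k + 1)*(k^2 - 2*k + 1) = (k - 1)*(k + 1)*(k - 1)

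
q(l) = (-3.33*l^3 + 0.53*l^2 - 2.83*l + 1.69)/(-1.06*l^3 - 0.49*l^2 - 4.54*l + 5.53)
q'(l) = (-9.99*l^2 + 1.06*l - 2.83)/(-1.06*l^3 - 0.49*l^2 - 4.54*l + 5.53) + (3.18*l^2 + 0.98*l + 4.54)*(-3.33*l^3 + 0.53*l^2 - 2.83*l + 1.69)/(-1.06*l^3 - 0.49*l^2 - 4.54*l + 5.53)^2 = (2.1935*l^4 + 24.2368*l^3 - 53.6634*l^2 + 7.518*l - 7.9773)/(1.1236*l^6 + 1.0388*l^5 + 9.8649*l^4 - 7.2744*l^3 + 15.1922*l^2 - 50.2124*l + 30.5809)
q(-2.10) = 1.80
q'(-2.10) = -0.86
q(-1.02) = 0.80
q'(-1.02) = -0.82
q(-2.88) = 2.35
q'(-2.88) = -0.57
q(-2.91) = 2.37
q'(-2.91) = -0.56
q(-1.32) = 1.07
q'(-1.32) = -0.93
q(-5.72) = 3.08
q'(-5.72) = -0.09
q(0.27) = 0.21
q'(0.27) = -0.52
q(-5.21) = 3.03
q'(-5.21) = -0.12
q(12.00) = 2.93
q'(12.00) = 0.02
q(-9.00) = 3.20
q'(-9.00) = -0.01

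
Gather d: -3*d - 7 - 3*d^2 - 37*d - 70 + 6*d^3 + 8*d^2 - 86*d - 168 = 6*d^3 + 5*d^2 - 126*d - 245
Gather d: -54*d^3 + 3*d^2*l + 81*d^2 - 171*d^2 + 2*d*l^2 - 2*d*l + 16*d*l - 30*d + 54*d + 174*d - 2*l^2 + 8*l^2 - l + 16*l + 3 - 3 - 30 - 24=-54*d^3 + d^2*(3*l - 90) + d*(2*l^2 + 14*l + 198) + 6*l^2 + 15*l - 54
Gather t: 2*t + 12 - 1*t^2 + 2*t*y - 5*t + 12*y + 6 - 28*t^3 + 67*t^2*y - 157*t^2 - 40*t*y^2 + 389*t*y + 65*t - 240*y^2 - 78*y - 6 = -28*t^3 + t^2*(67*y - 158) + t*(-40*y^2 + 391*y + 62) - 240*y^2 - 66*y + 12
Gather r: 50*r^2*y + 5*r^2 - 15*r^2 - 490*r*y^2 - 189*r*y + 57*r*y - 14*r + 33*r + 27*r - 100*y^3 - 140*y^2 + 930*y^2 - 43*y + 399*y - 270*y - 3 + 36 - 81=r^2*(50*y - 10) + r*(-490*y^2 - 132*y + 46) - 100*y^3 + 790*y^2 + 86*y - 48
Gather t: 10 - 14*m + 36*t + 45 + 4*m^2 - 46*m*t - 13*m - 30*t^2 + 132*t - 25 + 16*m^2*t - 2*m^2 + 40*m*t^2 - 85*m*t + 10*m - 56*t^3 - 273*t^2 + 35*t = 2*m^2 - 17*m - 56*t^3 + t^2*(40*m - 303) + t*(16*m^2 - 131*m + 203) + 30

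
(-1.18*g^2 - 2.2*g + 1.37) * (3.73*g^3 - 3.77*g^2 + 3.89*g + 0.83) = -4.4014*g^5 - 3.7574*g^4 + 8.8139*g^3 - 14.7023*g^2 + 3.5033*g + 1.1371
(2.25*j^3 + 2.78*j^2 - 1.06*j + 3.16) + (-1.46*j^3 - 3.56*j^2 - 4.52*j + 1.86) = 0.79*j^3 - 0.78*j^2 - 5.58*j + 5.02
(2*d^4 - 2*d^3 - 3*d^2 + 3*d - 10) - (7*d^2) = 2*d^4 - 2*d^3 - 10*d^2 + 3*d - 10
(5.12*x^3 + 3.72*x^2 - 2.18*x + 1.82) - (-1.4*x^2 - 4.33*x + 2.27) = 5.12*x^3 + 5.12*x^2 + 2.15*x - 0.45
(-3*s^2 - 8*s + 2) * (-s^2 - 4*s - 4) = 3*s^4 + 20*s^3 + 42*s^2 + 24*s - 8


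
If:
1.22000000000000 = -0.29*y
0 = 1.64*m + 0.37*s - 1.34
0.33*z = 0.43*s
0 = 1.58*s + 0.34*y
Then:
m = 0.61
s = 0.91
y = -4.21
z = 1.18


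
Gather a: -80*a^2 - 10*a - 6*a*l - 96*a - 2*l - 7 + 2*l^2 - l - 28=-80*a^2 + a*(-6*l - 106) + 2*l^2 - 3*l - 35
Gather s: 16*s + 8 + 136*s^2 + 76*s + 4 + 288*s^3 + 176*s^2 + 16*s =288*s^3 + 312*s^2 + 108*s + 12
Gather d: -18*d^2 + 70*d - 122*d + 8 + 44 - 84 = -18*d^2 - 52*d - 32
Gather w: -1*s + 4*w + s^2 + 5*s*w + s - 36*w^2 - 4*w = s^2 + 5*s*w - 36*w^2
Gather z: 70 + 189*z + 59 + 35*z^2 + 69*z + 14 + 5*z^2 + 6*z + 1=40*z^2 + 264*z + 144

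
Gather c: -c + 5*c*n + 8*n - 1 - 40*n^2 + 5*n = c*(5*n - 1) - 40*n^2 + 13*n - 1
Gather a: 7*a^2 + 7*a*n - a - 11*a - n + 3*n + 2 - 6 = 7*a^2 + a*(7*n - 12) + 2*n - 4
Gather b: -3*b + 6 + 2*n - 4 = -3*b + 2*n + 2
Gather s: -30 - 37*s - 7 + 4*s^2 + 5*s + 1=4*s^2 - 32*s - 36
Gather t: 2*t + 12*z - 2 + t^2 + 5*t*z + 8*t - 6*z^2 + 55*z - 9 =t^2 + t*(5*z + 10) - 6*z^2 + 67*z - 11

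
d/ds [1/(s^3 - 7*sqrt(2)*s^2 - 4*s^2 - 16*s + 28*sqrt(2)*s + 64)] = (-3*s^2 + 8*s + 14*sqrt(2)*s - 28*sqrt(2) + 16)/(s^3 - 7*sqrt(2)*s^2 - 4*s^2 - 16*s + 28*sqrt(2)*s + 64)^2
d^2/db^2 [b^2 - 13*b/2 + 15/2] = 2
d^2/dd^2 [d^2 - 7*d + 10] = 2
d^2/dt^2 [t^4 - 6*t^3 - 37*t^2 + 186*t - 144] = 12*t^2 - 36*t - 74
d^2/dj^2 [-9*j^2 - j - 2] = -18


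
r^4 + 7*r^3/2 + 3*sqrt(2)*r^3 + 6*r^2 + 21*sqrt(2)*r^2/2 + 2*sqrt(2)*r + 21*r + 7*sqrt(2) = (r + 7/2)*(r + sqrt(2))^3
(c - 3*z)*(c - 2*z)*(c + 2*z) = c^3 - 3*c^2*z - 4*c*z^2 + 12*z^3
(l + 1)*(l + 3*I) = l^2 + l + 3*I*l + 3*I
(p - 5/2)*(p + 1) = p^2 - 3*p/2 - 5/2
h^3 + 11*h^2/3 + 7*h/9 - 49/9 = (h - 1)*(h + 7/3)^2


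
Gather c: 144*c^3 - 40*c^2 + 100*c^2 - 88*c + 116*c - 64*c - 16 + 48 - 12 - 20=144*c^3 + 60*c^2 - 36*c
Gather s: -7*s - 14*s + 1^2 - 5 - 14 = -21*s - 18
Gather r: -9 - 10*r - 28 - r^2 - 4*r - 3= -r^2 - 14*r - 40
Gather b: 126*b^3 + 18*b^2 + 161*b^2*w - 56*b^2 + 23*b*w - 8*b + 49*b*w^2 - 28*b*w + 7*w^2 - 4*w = 126*b^3 + b^2*(161*w - 38) + b*(49*w^2 - 5*w - 8) + 7*w^2 - 4*w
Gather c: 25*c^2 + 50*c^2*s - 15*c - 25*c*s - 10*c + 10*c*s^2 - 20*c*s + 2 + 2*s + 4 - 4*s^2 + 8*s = c^2*(50*s + 25) + c*(10*s^2 - 45*s - 25) - 4*s^2 + 10*s + 6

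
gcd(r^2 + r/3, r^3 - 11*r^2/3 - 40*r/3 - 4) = r + 1/3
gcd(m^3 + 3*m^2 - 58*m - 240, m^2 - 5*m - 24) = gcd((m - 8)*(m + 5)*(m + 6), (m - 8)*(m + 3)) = m - 8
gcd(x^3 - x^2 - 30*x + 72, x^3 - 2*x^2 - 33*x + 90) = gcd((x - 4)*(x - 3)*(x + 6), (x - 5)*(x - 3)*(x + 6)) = x^2 + 3*x - 18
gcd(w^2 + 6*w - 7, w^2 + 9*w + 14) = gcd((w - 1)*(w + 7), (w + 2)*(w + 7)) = w + 7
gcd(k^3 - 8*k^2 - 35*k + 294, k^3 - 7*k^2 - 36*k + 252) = k^2 - k - 42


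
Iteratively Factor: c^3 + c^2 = (c)*(c^2 + c) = c*(c + 1)*(c)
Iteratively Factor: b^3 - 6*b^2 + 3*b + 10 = (b + 1)*(b^2 - 7*b + 10) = (b - 5)*(b + 1)*(b - 2)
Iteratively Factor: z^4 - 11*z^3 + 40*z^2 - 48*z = (z - 4)*(z^3 - 7*z^2 + 12*z) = z*(z - 4)*(z^2 - 7*z + 12) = z*(z - 4)^2*(z - 3)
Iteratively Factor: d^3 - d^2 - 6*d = (d + 2)*(d^2 - 3*d) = d*(d + 2)*(d - 3)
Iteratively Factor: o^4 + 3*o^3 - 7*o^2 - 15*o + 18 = (o + 3)*(o^3 - 7*o + 6) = (o - 1)*(o + 3)*(o^2 + o - 6) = (o - 1)*(o + 3)^2*(o - 2)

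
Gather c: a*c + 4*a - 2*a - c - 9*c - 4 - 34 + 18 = 2*a + c*(a - 10) - 20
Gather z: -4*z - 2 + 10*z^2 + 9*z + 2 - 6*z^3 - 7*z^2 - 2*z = -6*z^3 + 3*z^2 + 3*z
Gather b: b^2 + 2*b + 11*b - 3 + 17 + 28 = b^2 + 13*b + 42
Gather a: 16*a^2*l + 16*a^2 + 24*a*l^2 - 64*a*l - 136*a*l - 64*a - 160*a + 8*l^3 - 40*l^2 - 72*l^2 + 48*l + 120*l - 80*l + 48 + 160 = a^2*(16*l + 16) + a*(24*l^2 - 200*l - 224) + 8*l^3 - 112*l^2 + 88*l + 208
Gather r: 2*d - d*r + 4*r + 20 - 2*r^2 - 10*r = 2*d - 2*r^2 + r*(-d - 6) + 20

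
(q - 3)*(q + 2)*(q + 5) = q^3 + 4*q^2 - 11*q - 30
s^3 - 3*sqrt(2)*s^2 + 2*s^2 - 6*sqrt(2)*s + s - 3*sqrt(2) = (s + 1)^2*(s - 3*sqrt(2))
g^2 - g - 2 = (g - 2)*(g + 1)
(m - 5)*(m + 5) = m^2 - 25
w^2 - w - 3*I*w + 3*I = (w - 1)*(w - 3*I)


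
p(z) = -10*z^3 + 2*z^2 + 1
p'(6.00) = -1056.00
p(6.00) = -2087.00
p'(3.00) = -258.00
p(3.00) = -251.00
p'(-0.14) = -1.15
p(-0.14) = 1.07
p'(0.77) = -14.71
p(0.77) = -2.38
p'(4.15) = -500.08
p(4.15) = -679.29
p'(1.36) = -50.05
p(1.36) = -20.46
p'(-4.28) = -566.67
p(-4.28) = 821.66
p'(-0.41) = -6.68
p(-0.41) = 2.03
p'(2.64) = -198.53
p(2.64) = -169.06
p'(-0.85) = -25.08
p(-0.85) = 8.59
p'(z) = -30*z^2 + 4*z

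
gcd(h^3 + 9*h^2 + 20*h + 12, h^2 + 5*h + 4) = h + 1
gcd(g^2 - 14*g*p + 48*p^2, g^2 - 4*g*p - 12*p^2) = -g + 6*p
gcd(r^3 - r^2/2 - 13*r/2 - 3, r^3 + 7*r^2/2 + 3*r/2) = r + 1/2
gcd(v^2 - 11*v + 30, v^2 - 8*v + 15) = v - 5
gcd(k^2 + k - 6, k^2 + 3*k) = k + 3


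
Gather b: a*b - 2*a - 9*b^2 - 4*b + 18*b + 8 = -2*a - 9*b^2 + b*(a + 14) + 8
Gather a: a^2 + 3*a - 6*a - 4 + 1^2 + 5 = a^2 - 3*a + 2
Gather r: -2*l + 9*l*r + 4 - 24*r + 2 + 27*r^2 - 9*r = -2*l + 27*r^2 + r*(9*l - 33) + 6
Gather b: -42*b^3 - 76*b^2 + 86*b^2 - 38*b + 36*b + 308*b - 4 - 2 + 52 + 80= -42*b^3 + 10*b^2 + 306*b + 126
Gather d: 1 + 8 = 9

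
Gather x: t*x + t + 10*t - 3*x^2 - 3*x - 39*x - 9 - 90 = 11*t - 3*x^2 + x*(t - 42) - 99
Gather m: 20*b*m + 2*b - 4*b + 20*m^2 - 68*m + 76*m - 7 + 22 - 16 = -2*b + 20*m^2 + m*(20*b + 8) - 1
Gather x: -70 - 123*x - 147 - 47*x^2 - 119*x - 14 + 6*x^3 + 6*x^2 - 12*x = 6*x^3 - 41*x^2 - 254*x - 231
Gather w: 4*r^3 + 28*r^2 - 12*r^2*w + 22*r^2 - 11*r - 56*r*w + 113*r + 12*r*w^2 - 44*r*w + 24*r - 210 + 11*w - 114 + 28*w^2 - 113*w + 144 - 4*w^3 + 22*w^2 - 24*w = 4*r^3 + 50*r^2 + 126*r - 4*w^3 + w^2*(12*r + 50) + w*(-12*r^2 - 100*r - 126) - 180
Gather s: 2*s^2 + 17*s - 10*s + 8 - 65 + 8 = 2*s^2 + 7*s - 49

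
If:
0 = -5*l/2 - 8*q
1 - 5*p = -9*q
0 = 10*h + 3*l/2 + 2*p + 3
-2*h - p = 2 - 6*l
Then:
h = -617/1770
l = 608/2655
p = 21/295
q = -38/531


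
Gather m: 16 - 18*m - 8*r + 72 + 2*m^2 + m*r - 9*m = 2*m^2 + m*(r - 27) - 8*r + 88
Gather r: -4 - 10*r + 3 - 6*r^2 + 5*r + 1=-6*r^2 - 5*r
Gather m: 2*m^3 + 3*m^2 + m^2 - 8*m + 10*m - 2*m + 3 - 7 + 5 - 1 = 2*m^3 + 4*m^2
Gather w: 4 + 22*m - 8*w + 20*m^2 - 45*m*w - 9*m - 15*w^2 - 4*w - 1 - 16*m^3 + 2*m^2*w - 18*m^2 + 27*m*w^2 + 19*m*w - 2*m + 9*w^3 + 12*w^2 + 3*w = -16*m^3 + 2*m^2 + 11*m + 9*w^3 + w^2*(27*m - 3) + w*(2*m^2 - 26*m - 9) + 3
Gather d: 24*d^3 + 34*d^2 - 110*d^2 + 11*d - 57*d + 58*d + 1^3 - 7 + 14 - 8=24*d^3 - 76*d^2 + 12*d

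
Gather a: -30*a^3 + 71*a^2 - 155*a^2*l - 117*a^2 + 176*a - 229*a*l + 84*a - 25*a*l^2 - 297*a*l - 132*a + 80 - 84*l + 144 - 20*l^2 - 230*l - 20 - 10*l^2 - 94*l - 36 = -30*a^3 + a^2*(-155*l - 46) + a*(-25*l^2 - 526*l + 128) - 30*l^2 - 408*l + 168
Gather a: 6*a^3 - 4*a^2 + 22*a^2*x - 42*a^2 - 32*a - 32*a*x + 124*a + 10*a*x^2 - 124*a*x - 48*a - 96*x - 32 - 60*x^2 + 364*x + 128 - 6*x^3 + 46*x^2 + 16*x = 6*a^3 + a^2*(22*x - 46) + a*(10*x^2 - 156*x + 44) - 6*x^3 - 14*x^2 + 284*x + 96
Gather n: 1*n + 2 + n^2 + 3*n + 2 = n^2 + 4*n + 4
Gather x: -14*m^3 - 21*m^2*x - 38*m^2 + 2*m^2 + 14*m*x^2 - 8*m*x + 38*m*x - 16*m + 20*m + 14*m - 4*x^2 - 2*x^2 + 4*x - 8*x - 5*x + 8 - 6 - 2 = -14*m^3 - 36*m^2 + 18*m + x^2*(14*m - 6) + x*(-21*m^2 + 30*m - 9)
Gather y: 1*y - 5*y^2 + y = -5*y^2 + 2*y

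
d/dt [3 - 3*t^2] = -6*t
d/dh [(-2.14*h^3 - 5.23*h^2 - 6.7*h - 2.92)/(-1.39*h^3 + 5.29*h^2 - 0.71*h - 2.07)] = (-18.5903*h^4 - 15.5872*h^3 + 40.2693*h^2 + 52.5458*h + 11.7958)/(1.9321*h^6 - 14.7062*h^5 + 29.9579*h^4 - 1.7572*h^3 - 21.3965*h^2 + 2.9394*h + 4.2849)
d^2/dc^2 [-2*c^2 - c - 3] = -4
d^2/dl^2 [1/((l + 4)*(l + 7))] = 2*((l + 4)^2 + (l + 4)*(l + 7) + (l + 7)^2)/((l + 4)^3*(l + 7)^3)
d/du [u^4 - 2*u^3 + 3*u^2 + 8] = 2*u*(2*u^2 - 3*u + 3)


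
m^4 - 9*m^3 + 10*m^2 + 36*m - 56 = (m - 7)*(m - 2)^2*(m + 2)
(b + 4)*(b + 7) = b^2 + 11*b + 28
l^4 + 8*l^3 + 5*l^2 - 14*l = l*(l - 1)*(l + 2)*(l + 7)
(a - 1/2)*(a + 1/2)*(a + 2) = a^3 + 2*a^2 - a/4 - 1/2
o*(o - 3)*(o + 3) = o^3 - 9*o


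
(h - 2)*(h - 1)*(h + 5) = h^3 + 2*h^2 - 13*h + 10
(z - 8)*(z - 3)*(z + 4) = z^3 - 7*z^2 - 20*z + 96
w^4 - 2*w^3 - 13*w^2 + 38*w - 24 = (w - 3)*(w - 2)*(w - 1)*(w + 4)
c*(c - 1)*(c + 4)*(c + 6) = c^4 + 9*c^3 + 14*c^2 - 24*c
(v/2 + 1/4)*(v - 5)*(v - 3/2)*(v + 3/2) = v^4/2 - 9*v^3/4 - 19*v^2/8 + 81*v/16 + 45/16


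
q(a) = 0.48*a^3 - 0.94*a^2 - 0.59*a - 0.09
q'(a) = 1.44*a^2 - 1.88*a - 0.59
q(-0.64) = -0.22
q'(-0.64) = 1.20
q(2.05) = -1.11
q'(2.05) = 1.61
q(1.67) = -1.46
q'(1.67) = 0.29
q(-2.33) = -9.89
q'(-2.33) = 11.61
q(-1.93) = -5.90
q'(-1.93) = 8.40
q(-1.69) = -4.09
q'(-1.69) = 6.70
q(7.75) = 162.31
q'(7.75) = 71.33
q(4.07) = 14.30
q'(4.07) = 15.61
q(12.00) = 686.91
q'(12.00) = 184.21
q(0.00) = -0.09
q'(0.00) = -0.59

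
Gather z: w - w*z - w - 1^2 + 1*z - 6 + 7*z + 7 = z*(8 - w)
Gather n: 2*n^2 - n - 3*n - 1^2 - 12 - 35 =2*n^2 - 4*n - 48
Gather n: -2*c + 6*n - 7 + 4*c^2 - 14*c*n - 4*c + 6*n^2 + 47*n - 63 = 4*c^2 - 6*c + 6*n^2 + n*(53 - 14*c) - 70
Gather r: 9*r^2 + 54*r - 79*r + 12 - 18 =9*r^2 - 25*r - 6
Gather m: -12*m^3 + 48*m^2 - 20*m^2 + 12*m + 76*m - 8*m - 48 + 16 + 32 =-12*m^3 + 28*m^2 + 80*m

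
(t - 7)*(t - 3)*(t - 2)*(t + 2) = t^4 - 10*t^3 + 17*t^2 + 40*t - 84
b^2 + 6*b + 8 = (b + 2)*(b + 4)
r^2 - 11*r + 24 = (r - 8)*(r - 3)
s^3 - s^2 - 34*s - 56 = (s - 7)*(s + 2)*(s + 4)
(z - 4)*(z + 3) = z^2 - z - 12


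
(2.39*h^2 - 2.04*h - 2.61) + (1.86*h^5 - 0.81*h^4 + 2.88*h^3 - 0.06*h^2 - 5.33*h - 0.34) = 1.86*h^5 - 0.81*h^4 + 2.88*h^3 + 2.33*h^2 - 7.37*h - 2.95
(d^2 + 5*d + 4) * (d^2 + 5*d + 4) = d^4 + 10*d^3 + 33*d^2 + 40*d + 16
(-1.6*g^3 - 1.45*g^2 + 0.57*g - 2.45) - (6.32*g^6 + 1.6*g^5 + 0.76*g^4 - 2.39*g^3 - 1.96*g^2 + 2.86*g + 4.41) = -6.32*g^6 - 1.6*g^5 - 0.76*g^4 + 0.79*g^3 + 0.51*g^2 - 2.29*g - 6.86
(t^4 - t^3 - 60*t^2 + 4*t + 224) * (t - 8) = t^5 - 9*t^4 - 52*t^3 + 484*t^2 + 192*t - 1792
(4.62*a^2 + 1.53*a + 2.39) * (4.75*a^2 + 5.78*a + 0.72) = 21.945*a^4 + 33.9711*a^3 + 23.5223*a^2 + 14.9158*a + 1.7208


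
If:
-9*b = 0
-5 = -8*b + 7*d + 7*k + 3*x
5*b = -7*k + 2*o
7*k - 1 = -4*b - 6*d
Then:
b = 0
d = -3*x - 6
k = 18*x/7 + 37/7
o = 9*x + 37/2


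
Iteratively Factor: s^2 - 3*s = (s - 3)*(s)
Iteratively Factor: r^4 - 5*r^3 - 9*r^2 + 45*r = (r + 3)*(r^3 - 8*r^2 + 15*r) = r*(r + 3)*(r^2 - 8*r + 15) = r*(r - 3)*(r + 3)*(r - 5)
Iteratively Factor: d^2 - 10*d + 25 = (d - 5)*(d - 5)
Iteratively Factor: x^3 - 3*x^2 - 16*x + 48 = (x - 4)*(x^2 + x - 12) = (x - 4)*(x - 3)*(x + 4)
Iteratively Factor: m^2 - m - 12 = (m + 3)*(m - 4)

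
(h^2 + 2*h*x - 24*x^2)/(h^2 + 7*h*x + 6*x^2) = (h - 4*x)/(h + x)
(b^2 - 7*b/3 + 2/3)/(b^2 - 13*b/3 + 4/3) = (b - 2)/(b - 4)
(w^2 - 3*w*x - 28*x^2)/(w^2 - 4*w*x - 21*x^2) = (w + 4*x)/(w + 3*x)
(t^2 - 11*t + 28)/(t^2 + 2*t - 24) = (t - 7)/(t + 6)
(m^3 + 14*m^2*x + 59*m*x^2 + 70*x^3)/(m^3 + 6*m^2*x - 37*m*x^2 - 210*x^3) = (-m - 2*x)/(-m + 6*x)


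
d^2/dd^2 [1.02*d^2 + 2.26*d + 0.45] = 2.04000000000000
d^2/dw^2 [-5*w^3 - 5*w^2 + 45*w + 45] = -30*w - 10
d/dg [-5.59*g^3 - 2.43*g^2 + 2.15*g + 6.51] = -16.77*g^2 - 4.86*g + 2.15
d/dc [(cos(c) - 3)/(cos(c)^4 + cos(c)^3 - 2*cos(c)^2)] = (-35*cos(c)/4 - 5*cos(2*c) + 3*cos(3*c)/4 + 7)*sin(c)/((cos(c)^2 + cos(c) - 2)^2*cos(c)^3)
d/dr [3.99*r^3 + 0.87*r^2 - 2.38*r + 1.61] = 11.97*r^2 + 1.74*r - 2.38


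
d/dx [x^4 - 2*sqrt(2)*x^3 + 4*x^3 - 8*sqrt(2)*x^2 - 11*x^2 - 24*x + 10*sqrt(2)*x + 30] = 4*x^3 - 6*sqrt(2)*x^2 + 12*x^2 - 16*sqrt(2)*x - 22*x - 24 + 10*sqrt(2)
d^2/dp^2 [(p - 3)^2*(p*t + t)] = 2*t*(3*p - 5)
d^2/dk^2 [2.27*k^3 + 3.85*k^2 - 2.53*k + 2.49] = 13.62*k + 7.7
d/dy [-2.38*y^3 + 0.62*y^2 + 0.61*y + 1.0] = -7.14*y^2 + 1.24*y + 0.61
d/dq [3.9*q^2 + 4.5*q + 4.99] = 7.8*q + 4.5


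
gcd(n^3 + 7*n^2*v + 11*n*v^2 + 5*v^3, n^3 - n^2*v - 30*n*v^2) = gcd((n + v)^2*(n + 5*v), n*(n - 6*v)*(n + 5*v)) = n + 5*v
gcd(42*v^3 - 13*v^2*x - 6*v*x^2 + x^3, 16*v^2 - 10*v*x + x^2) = -2*v + x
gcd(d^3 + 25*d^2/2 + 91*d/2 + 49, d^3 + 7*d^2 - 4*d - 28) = d^2 + 9*d + 14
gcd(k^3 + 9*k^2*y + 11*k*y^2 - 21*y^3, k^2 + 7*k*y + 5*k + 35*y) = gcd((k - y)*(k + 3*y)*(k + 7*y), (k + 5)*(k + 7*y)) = k + 7*y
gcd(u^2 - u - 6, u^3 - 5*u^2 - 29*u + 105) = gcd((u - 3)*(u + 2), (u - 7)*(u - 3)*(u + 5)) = u - 3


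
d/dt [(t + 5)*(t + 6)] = 2*t + 11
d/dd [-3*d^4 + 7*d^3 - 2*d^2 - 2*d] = -12*d^3 + 21*d^2 - 4*d - 2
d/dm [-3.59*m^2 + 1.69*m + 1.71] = 1.69 - 7.18*m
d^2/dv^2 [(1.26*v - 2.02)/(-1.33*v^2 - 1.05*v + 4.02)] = (-(1.26*v - 2.02)*(2.66*v + 1.05)*(5.32*v + 2.1) + (10.0548*v - 2.7272)*(1.33*v^2 + 1.05*v - 4.02))/(1.33*v^2 + 1.05*v - 4.02)^3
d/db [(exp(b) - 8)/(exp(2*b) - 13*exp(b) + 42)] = (-(exp(b) - 8)*(2*exp(b) - 13) + exp(2*b) - 13*exp(b) + 42)*exp(b)/(exp(2*b) - 13*exp(b) + 42)^2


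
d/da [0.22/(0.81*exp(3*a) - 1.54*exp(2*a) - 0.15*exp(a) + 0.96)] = (-0.5346*exp(2*a) + 0.6776*exp(a) + 0.033)*exp(a)/(0.81*exp(3*a) - 1.54*exp(2*a) - 0.15*exp(a) + 0.96)^2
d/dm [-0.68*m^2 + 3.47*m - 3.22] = 3.47 - 1.36*m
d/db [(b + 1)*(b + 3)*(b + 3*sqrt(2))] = 3*b^2 + 8*b + 6*sqrt(2)*b + 3 + 12*sqrt(2)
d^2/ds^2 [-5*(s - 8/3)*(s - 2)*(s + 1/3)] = 130/3 - 30*s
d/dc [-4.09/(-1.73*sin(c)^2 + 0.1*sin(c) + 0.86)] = (0.409 - 14.1514*sin(c))*cos(c)/(-1.73*sin(c)^2 + 0.1*sin(c) + 0.86)^2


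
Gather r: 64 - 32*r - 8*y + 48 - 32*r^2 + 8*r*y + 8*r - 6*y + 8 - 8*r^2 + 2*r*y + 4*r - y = -40*r^2 + r*(10*y - 20) - 15*y + 120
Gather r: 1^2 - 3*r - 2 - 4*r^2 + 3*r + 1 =-4*r^2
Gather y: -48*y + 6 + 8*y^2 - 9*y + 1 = 8*y^2 - 57*y + 7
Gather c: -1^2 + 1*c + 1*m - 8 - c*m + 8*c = c*(9 - m) + m - 9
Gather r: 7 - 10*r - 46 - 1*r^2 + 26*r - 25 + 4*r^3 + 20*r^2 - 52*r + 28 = 4*r^3 + 19*r^2 - 36*r - 36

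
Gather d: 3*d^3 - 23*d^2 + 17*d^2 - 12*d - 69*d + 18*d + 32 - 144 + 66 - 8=3*d^3 - 6*d^2 - 63*d - 54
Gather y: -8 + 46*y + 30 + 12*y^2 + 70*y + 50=12*y^2 + 116*y + 72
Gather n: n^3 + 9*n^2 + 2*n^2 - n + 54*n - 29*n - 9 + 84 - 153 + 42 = n^3 + 11*n^2 + 24*n - 36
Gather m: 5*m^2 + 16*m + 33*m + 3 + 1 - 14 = 5*m^2 + 49*m - 10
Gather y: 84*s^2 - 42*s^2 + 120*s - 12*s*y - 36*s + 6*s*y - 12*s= 42*s^2 - 6*s*y + 72*s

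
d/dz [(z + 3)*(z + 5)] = 2*z + 8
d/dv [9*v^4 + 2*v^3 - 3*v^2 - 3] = 6*v*(6*v^2 + v - 1)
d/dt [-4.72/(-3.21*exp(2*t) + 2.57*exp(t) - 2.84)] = (12.1304 - 30.3024*exp(t))*exp(t)/(3.21*exp(2*t) - 2.57*exp(t) + 2.84)^2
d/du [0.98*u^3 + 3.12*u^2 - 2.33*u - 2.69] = 2.94*u^2 + 6.24*u - 2.33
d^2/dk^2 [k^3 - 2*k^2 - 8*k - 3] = 6*k - 4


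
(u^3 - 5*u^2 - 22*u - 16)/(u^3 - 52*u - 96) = (u + 1)/(u + 6)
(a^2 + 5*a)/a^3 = (a + 5)/a^2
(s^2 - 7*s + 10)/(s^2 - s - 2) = (s - 5)/(s + 1)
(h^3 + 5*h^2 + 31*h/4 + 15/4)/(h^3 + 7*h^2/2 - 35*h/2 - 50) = (h^2 + 5*h/2 + 3/2)/(h^2 + h - 20)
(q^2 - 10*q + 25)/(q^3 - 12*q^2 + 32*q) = (q^2 - 10*q + 25)/(q*(q^2 - 12*q + 32))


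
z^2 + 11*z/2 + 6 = (z + 3/2)*(z + 4)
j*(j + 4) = j^2 + 4*j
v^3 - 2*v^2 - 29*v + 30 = (v - 6)*(v - 1)*(v + 5)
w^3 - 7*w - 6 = (w - 3)*(w + 1)*(w + 2)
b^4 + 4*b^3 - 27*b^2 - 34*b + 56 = (b - 4)*(b - 1)*(b + 2)*(b + 7)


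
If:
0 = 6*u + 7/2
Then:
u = -7/12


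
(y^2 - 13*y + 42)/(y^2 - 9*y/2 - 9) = 2*(y - 7)/(2*y + 3)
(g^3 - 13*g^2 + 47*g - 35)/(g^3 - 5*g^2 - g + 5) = (g - 7)/(g + 1)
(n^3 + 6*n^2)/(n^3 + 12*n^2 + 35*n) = n*(n + 6)/(n^2 + 12*n + 35)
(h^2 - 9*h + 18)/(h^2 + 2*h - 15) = (h - 6)/(h + 5)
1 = 1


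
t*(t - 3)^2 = t^3 - 6*t^2 + 9*t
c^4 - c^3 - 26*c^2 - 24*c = c*(c - 6)*(c + 1)*(c + 4)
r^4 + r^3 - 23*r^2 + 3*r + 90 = (r - 3)^2*(r + 2)*(r + 5)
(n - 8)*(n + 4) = n^2 - 4*n - 32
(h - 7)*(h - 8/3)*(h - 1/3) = h^3 - 10*h^2 + 197*h/9 - 56/9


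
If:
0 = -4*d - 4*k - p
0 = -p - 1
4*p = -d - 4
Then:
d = 0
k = 1/4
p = -1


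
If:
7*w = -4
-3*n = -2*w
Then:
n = -8/21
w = -4/7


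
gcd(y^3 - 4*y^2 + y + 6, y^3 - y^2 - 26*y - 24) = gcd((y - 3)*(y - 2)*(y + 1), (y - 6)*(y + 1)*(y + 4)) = y + 1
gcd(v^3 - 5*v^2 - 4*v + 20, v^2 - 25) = v - 5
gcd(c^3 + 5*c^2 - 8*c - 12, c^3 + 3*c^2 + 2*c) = c + 1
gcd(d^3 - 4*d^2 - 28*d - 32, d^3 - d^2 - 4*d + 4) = d + 2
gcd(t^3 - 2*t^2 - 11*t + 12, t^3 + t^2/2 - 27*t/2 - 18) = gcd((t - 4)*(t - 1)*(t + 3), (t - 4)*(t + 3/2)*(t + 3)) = t^2 - t - 12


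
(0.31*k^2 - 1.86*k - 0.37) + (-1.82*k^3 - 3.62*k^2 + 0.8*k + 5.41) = -1.82*k^3 - 3.31*k^2 - 1.06*k + 5.04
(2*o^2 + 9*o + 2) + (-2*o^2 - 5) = 9*o - 3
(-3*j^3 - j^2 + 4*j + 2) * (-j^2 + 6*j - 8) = 3*j^5 - 17*j^4 + 14*j^3 + 30*j^2 - 20*j - 16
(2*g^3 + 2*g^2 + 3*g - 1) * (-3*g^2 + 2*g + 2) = -6*g^5 - 2*g^4 - g^3 + 13*g^2 + 4*g - 2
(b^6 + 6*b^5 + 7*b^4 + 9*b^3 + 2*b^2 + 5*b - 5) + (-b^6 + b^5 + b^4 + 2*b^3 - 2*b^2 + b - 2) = 7*b^5 + 8*b^4 + 11*b^3 + 6*b - 7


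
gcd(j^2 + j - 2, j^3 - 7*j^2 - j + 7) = j - 1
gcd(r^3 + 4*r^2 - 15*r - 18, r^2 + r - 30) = r + 6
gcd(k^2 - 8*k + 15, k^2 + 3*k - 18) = k - 3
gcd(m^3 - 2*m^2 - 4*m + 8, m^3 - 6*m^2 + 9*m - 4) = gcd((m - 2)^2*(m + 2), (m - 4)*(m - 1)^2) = 1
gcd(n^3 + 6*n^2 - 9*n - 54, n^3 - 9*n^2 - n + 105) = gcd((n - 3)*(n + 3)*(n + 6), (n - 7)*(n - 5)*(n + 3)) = n + 3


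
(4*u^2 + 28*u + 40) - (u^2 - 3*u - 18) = 3*u^2 + 31*u + 58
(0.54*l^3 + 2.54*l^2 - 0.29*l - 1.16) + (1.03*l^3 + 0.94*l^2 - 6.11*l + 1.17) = 1.57*l^3 + 3.48*l^2 - 6.4*l + 0.01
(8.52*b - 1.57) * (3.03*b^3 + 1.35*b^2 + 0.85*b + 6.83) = 25.8156*b^4 + 6.7449*b^3 + 5.1225*b^2 + 56.8571*b - 10.7231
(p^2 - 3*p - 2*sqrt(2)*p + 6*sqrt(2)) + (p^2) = 2*p^2 - 3*p - 2*sqrt(2)*p + 6*sqrt(2)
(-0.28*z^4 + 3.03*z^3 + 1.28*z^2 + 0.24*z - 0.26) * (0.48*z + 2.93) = -0.1344*z^5 + 0.634*z^4 + 9.4923*z^3 + 3.8656*z^2 + 0.5784*z - 0.7618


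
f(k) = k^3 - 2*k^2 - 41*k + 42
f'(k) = 3*k^2 - 4*k - 41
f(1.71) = -28.96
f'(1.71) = -39.07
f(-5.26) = 56.79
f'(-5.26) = 63.04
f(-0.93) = 77.60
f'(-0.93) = -34.69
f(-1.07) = 82.36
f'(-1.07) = -33.29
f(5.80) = -67.97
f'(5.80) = 36.72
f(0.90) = 4.21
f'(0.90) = -42.17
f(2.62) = -61.16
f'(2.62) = -30.89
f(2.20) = -47.23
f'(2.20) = -35.28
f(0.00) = 42.00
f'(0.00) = -41.00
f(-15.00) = -3168.00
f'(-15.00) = 694.00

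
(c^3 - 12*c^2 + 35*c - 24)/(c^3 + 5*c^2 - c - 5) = (c^2 - 11*c + 24)/(c^2 + 6*c + 5)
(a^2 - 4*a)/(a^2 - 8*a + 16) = a/(a - 4)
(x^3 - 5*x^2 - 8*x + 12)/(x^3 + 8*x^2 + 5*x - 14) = (x - 6)/(x + 7)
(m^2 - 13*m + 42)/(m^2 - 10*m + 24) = (m - 7)/(m - 4)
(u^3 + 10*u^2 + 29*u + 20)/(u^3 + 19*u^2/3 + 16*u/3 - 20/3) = 3*(u^2 + 5*u + 4)/(3*u^2 + 4*u - 4)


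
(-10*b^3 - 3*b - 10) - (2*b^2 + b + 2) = -10*b^3 - 2*b^2 - 4*b - 12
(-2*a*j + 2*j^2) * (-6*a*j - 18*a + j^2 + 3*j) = 12*a^2*j^2 + 36*a^2*j - 14*a*j^3 - 42*a*j^2 + 2*j^4 + 6*j^3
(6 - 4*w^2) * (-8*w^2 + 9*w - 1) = 32*w^4 - 36*w^3 - 44*w^2 + 54*w - 6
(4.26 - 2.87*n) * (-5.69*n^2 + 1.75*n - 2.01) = 16.3303*n^3 - 29.2619*n^2 + 13.2237*n - 8.5626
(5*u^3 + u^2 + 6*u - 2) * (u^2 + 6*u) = 5*u^5 + 31*u^4 + 12*u^3 + 34*u^2 - 12*u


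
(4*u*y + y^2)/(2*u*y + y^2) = (4*u + y)/(2*u + y)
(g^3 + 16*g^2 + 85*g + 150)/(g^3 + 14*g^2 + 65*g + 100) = (g + 6)/(g + 4)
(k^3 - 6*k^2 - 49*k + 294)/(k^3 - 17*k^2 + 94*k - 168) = (k + 7)/(k - 4)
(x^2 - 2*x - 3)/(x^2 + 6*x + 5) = (x - 3)/(x + 5)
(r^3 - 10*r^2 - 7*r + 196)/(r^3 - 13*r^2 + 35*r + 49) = (r + 4)/(r + 1)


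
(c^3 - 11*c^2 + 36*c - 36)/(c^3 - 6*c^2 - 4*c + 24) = (c - 3)/(c + 2)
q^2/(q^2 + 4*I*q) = q/(q + 4*I)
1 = 1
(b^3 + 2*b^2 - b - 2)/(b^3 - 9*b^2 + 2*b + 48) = (b^2 - 1)/(b^2 - 11*b + 24)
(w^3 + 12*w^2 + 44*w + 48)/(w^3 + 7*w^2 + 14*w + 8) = (w + 6)/(w + 1)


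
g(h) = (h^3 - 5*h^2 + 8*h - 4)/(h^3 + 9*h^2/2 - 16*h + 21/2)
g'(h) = (-3*h^2 - 9*h + 16)*(h^3 - 5*h^2 + 8*h - 4)/(h^3 + 9*h^2/2 - 16*h + 21/2)^2 + (3*h^2 - 10*h + 8)/(h^3 + 9*h^2/2 - 16*h + 21/2) = 2*(19*h^2 - 58*h + 40)/(4*h^4 + 44*h^3 + 37*h^2 - 462*h + 441)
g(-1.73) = -0.82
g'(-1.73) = 0.34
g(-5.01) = -3.79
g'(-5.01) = 2.41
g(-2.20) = -0.99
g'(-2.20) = 0.41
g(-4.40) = -2.67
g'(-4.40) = 1.41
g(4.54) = 0.18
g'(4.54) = 0.07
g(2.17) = 0.00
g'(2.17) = 0.05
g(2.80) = 0.05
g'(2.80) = 0.08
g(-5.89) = -7.59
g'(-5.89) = 7.73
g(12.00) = 0.50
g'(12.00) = 0.03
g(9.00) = 0.41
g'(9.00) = 0.04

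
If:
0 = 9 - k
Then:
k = 9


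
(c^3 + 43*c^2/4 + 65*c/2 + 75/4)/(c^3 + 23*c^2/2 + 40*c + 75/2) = (4*c + 3)/(2*(2*c + 3))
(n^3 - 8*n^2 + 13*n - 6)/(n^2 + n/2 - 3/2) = 2*(n^2 - 7*n + 6)/(2*n + 3)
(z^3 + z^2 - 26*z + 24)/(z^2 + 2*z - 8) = (z^3 + z^2 - 26*z + 24)/(z^2 + 2*z - 8)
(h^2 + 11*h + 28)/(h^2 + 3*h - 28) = (h + 4)/(h - 4)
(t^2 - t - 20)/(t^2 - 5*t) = (t + 4)/t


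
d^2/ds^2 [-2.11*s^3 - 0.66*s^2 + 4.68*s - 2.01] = -12.66*s - 1.32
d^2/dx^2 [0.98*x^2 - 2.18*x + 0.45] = 1.96000000000000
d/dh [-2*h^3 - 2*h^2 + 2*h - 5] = -6*h^2 - 4*h + 2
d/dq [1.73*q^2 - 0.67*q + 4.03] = 3.46*q - 0.67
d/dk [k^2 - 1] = 2*k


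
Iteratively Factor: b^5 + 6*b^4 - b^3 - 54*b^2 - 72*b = (b + 4)*(b^4 + 2*b^3 - 9*b^2 - 18*b) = (b + 2)*(b + 4)*(b^3 - 9*b) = (b - 3)*(b + 2)*(b + 4)*(b^2 + 3*b) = (b - 3)*(b + 2)*(b + 3)*(b + 4)*(b)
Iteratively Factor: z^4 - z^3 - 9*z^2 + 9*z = (z - 3)*(z^3 + 2*z^2 - 3*z) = (z - 3)*(z - 1)*(z^2 + 3*z) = z*(z - 3)*(z - 1)*(z + 3)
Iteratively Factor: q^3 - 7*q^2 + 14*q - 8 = (q - 4)*(q^2 - 3*q + 2) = (q - 4)*(q - 1)*(q - 2)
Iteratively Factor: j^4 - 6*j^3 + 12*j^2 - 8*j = (j - 2)*(j^3 - 4*j^2 + 4*j) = j*(j - 2)*(j^2 - 4*j + 4) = j*(j - 2)^2*(j - 2)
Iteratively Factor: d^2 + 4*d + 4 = (d + 2)*(d + 2)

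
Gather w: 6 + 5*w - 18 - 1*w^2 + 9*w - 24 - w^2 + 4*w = -2*w^2 + 18*w - 36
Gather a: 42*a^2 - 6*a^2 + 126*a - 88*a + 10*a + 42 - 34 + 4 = 36*a^2 + 48*a + 12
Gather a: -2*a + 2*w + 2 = -2*a + 2*w + 2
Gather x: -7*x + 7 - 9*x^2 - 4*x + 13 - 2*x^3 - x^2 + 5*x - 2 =-2*x^3 - 10*x^2 - 6*x + 18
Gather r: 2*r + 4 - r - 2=r + 2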